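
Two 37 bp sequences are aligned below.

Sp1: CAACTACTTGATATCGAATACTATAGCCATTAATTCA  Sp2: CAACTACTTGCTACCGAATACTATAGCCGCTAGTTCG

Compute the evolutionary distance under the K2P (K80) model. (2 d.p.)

0.19

Of 37 sites, 5 differences are transitions and 1 are transversions, so P = 5/37 ≈ 0.135135 and Q = 1/37 ≈ 0.027027.
Under the Kimura two-parameter model, d = −½ ln(1 − 2P − Q) − ¼ ln(1 − 2Q).
1 − 2P − Q = 0.702703, giving −½ ln(0.702703) = 0.176410.
1 − 2Q = 0.945946, giving −¼ ln(0.945946) = 0.013892.
d = 0.176410 + 0.013892 = 0.190302.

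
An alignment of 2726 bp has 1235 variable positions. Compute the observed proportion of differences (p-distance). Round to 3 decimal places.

0.453

p = 1235/2726 = 0.453044… ≈ 0.453 (to 3 d.p.).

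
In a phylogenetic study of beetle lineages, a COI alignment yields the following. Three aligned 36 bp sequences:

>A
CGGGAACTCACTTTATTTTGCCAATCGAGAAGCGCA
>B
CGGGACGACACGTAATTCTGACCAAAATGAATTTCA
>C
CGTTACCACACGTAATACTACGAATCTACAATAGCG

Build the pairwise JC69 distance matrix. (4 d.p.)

d(A,B) = 0.6082, d(A,C) = 0.6082, d(B,C) = 0.6735

A–B: 15/36 sites differ → p ≈ 0.416667, d = −0.75 ln(1 − 0.555556) = 0.608198 ≈ 0.6082.
A–C: 15/36 sites differ → p ≈ 0.416667, d = −0.75 ln(1 − 0.555556) = 0.608198 ≈ 0.6082.
B–C: 16/36 sites differ → p ≈ 0.444444, d = −0.75 ln(1 − 0.592592) = 0.673455 ≈ 0.6735.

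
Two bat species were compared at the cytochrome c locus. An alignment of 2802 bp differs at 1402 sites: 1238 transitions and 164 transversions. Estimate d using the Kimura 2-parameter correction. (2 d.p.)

P = 1238/2802 ≈ 0.441827 and Q = 164/2802 ≈ 0.05853.
Under the Kimura two-parameter model, d = −½ ln(1 − 2P − Q) − ¼ ln(1 − 2Q).
1 − 2P − Q = 0.057816, giving −½ ln(0.057816) = 1.425245.
1 − 2Q = 0.88294, giving −¼ ln(0.88294) = 0.031125.
d = 1.425245 + 0.031125 = 1.456370.

1.46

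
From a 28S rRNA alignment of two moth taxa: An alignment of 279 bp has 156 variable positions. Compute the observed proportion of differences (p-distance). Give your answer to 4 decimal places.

0.5591

p = 156/279 = 0.559139… ≈ 0.5591 (to 4 d.p.).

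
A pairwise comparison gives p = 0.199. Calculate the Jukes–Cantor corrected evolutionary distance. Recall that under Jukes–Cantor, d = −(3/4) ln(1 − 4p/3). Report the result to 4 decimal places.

d = −(3/4) ln(1 − 4p/3) = −0.75 ln(1 − 0.265333) = −0.75 ln(0.734667)
  = −0.75 × (-0.308338) = 0.231254 substitutions/site.

0.2313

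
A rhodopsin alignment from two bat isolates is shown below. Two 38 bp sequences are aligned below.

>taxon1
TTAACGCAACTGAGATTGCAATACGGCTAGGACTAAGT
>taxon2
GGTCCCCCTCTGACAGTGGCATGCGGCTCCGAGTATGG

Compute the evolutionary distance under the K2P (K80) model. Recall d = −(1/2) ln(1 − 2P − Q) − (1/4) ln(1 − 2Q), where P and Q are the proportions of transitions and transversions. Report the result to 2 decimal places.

Of 38 sites, 1 differences are transitions and 16 are transversions, so P = 1/38 ≈ 0.026316 and Q = 16/38 ≈ 0.421053.
Under the Kimura two-parameter model, d = −½ ln(1 − 2P − Q) − ¼ ln(1 − 2Q).
1 − 2P − Q = 0.526315, giving −½ ln(0.526315) = 0.320928.
1 − 2Q = 0.157894, giving −¼ ln(0.157894) = 0.461458.
d = 0.320928 + 0.461458 = 0.782386.

0.78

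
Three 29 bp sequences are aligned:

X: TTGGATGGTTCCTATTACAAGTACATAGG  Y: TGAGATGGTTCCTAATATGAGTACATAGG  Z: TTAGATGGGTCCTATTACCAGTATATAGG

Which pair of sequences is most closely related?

X and Z

X–Y: 5/29 differ, p = 0.172, d = 0.196.
X–Z: 4/29 differ, p = 0.138, d = 0.152.
Y–Z: 6/29 differ, p = 0.207, d = 0.242.
The smallest distance is between X and Z.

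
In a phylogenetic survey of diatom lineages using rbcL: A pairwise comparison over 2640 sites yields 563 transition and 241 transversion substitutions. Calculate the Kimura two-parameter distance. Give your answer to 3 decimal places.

0.415

P = 563/2640 ≈ 0.213258 and Q = 241/2640 ≈ 0.091288.
Under the Kimura two-parameter model, d = −½ ln(1 − 2P − Q) − ¼ ln(1 − 2Q).
1 − 2P − Q = 0.482196, giving −½ ln(0.482196) = 0.364702.
1 − 2Q = 0.817424, giving −¼ ln(0.817424) = 0.050399.
d = 0.364702 + 0.050399 = 0.415101.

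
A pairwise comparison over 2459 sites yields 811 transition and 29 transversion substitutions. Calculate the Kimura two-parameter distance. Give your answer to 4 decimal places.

0.5624

P = 811/2459 ≈ 0.329809 and Q = 29/2459 ≈ 0.011793.
Under the Kimura two-parameter model, d = −½ ln(1 − 2P − Q) − ¼ ln(1 − 2Q).
1 − 2P − Q = 0.328589, giving −½ ln(0.328589) = 0.556474.
1 − 2Q = 0.976414, giving −¼ ln(0.976414) = 0.005967.
d = 0.556474 + 0.005967 = 0.562441.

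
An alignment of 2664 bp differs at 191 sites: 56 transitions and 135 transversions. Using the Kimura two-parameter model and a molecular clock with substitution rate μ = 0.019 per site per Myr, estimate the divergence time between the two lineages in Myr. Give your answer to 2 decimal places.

1.98

P = 56/2664 ≈ 0.021021 and Q = 135/2664 ≈ 0.050676.
Under the Kimura two-parameter model, d = −½ ln(1 − 2P − Q) − ¼ ln(1 − 2Q).
1 − 2P − Q = 0.907282, giving −½ ln(0.907282) = 0.048651.
1 − 2Q = 0.898648, giving −¼ ln(0.898648) = 0.026716.
d = 0.048651 + 0.026716 = 0.075367.
Under a molecular clock d = 2μt, so t = d/(2μ) = 0.075367 / (2 × 0.019) = 1.98 Myr.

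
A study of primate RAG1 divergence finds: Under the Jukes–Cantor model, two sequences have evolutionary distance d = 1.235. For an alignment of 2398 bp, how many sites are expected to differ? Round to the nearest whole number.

1452

Invert JC69: p = (3/4)(1 − e^(−4d/3)) = 0.75 × (1 − e^(-1.646667)) = 0.75 × (1 − 0.192691) = 0.605482.
Expected differing sites = pL ≈ 0.605482 × 2398 = 1451.945836 ≈ 1452.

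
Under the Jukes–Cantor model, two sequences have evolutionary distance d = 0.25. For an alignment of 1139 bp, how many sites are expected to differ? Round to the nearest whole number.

242

Invert JC69: p = (3/4)(1 − e^(−4d/3)) = 0.75 × (1 − e^(-0.333333)) = 0.75 × (1 − 0.716532) = 0.212601.
Expected differing sites = pL ≈ 0.212601 × 1139 = 242.152539 ≈ 242.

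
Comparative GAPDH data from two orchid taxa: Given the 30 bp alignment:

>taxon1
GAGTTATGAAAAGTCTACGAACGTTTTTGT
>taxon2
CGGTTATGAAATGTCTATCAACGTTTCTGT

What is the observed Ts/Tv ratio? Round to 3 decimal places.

Transitions are A↔G and C↔T; transversions are all other mismatches.
Transitions: 3. Transversions: 3.
R = 3/3 = 1.000.

1.000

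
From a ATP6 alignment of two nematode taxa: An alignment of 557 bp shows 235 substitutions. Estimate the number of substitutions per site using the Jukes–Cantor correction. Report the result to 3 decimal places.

p = 235/557 ≈ 0.421903.
d = −(3/4) ln(1 − 4p/3) = −0.75 ln(1 − 0.562537) = −0.75 ln(0.437463)
  = −0.75 × (-0.826763) = 0.620072 substitutions/site.

0.620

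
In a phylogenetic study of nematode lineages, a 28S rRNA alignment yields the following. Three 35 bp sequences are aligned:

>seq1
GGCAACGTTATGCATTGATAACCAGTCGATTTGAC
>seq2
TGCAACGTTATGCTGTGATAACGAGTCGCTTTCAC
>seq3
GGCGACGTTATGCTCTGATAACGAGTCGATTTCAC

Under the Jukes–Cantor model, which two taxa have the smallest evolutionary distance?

seq1–seq2: 6/35 differ, p = 0.171, d = 0.195.
seq1–seq3: 5/35 differ, p = 0.143, d = 0.158.
seq2–seq3: 4/35 differ, p = 0.114, d = 0.124.
The smallest distance is between seq2 and seq3.

seq2 and seq3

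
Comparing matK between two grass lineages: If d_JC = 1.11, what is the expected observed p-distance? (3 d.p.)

p = (3/4)(1 − e^(−4d/3)) = 0.75 × (1 − e^(-1.48)) = 0.75 × (1 − 0.227638) = 0.579272.

0.579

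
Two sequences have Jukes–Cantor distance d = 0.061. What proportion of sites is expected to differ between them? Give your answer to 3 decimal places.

0.059

p = (3/4)(1 − e^(−4d/3)) = 0.75 × (1 − e^(-0.081333)) = 0.75 × (1 − 0.921887) = 0.058585.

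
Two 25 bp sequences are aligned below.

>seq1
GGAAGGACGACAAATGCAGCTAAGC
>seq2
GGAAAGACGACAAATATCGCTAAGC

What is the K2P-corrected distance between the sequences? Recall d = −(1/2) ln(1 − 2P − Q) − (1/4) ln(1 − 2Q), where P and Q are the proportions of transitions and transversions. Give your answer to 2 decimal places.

Of 25 sites, 3 differences are transitions and 1 are transversions, so P = 3/25 = 0.12 and Q = 1/25 = 0.04.
Under the Kimura two-parameter model, d = −½ ln(1 − 2P − Q) − ¼ ln(1 − 2Q).
1 − 2P − Q = 0.72, giving −½ ln(0.72) = 0.164252.
1 − 2Q = 0.92, giving −¼ ln(0.92) = 0.020845.
d = 0.164252 + 0.020845 = 0.185097.

0.19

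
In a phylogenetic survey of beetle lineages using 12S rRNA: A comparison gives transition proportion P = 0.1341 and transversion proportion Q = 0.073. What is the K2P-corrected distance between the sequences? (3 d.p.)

Under the Kimura two-parameter model, d = −½ ln(1 − 2P − Q) − ¼ ln(1 − 2Q).
1 − 2P − Q = 0.6588, giving −½ ln(0.6588) = 0.208668.
1 − 2Q = 0.854, giving −¼ ln(0.854) = 0.039456.
d = 0.208668 + 0.039456 = 0.248124.

0.248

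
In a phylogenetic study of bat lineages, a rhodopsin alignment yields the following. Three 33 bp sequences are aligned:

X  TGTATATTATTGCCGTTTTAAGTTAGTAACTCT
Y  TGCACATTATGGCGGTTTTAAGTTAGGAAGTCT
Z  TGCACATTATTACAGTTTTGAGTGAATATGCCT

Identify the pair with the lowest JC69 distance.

X–Y: 6/33 differ, p = 0.182, d = 0.208.
X–Z: 10/33 differ, p = 0.303, d = 0.388.
Y–Z: 9/33 differ, p = 0.273, d = 0.339.
The smallest distance is between X and Y.

X and Y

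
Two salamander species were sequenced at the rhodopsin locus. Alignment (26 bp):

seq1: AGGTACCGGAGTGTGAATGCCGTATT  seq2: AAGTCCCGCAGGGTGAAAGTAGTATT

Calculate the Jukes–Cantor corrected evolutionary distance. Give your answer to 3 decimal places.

The sequences differ at 7 of 26 sites (2, 5, 9, 12, 18, 20, 21), so p = 7/26 ≈ 0.269231.
d = −(3/4) ln(1 − 4p/3) = −0.75 ln(1 − 0.358975) = −0.75 ln(0.641025)
  = −0.75 × (-0.444687) = 0.333515 substitutions/site.

0.334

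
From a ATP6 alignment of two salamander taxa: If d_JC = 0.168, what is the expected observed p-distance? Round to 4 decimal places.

0.1505

p = (3/4)(1 − e^(−4d/3)) = 0.75 × (1 − e^(-0.224)) = 0.75 × (1 − 0.799315) = 0.150514.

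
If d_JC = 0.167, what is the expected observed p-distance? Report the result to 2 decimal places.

0.15

p = (3/4)(1 − e^(−4d/3)) = 0.75 × (1 − e^(-0.222667)) = 0.75 × (1 − 0.800381) = 0.149714.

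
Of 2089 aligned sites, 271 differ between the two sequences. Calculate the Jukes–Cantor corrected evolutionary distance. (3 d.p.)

p = 271/2089 ≈ 0.129727.
d = −(3/4) ln(1 − 4p/3) = −0.75 ln(1 − 0.172969) = −0.75 ln(0.827031)
  = −0.75 × (-0.189913) = 0.142435 substitutions/site.

0.142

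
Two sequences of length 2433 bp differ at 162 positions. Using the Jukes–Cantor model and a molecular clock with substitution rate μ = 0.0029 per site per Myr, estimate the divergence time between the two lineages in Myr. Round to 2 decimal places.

12.02

p = 162/2433 ≈ 0.066584.
d = −(3/4) ln(1 − 4p/3) = −0.75 ln(1 − 0.088779) = −0.75 ln(0.911221)
  = −0.75 × (-0.092970) = 0.069728 substitutions/site.
Under a molecular clock d = 2μt, so t = d/(2μ) = 0.069728 / (2 × 0.0029) = 12.02 Myr.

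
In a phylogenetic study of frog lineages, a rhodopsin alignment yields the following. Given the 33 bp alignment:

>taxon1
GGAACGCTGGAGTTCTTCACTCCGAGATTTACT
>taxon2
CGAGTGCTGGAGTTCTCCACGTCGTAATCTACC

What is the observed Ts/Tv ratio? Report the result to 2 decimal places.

2.33

Transitions are A↔G and C↔T; transversions are all other mismatches.
Transitions: 7. Transversions: 3.
R = 7/3 = 2.333333… ≈ 2.33 (to 2 d.p.).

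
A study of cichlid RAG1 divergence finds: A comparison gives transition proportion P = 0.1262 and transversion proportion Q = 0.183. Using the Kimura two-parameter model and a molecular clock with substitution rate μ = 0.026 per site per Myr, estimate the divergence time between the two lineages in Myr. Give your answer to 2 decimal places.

7.69

Under the Kimura two-parameter model, d = −½ ln(1 − 2P − Q) − ¼ ln(1 − 2Q).
1 − 2P − Q = 0.5646, giving −½ ln(0.5646) = 0.285819.
1 − 2Q = 0.634, giving −¼ ln(0.634) = 0.113927.
d = 0.285819 + 0.113927 = 0.399746.
Under a molecular clock d = 2μt, so t = d/(2μ) = 0.399746 / (2 × 0.026) = 7.69 Myr.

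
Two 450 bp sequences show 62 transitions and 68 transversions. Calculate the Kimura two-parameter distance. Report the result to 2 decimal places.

P = 62/450 ≈ 0.137778 and Q = 68/450 ≈ 0.151111.
Under the Kimura two-parameter model, d = −½ ln(1 − 2P − Q) − ¼ ln(1 − 2Q).
1 − 2P − Q = 0.573333, giving −½ ln(0.573333) = 0.278144.
1 − 2Q = 0.697778, giving −¼ ln(0.697778) = 0.089964.
d = 0.278144 + 0.089964 = 0.368108.

0.37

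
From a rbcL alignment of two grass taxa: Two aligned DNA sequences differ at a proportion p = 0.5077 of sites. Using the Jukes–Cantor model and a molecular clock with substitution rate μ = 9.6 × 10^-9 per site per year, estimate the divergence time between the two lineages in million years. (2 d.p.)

44.14

d = −(3/4) ln(1 − 4p/3) = −0.75 ln(1 − 0.676933) = −0.75 ln(0.323067)
  = −0.75 × (-1.129896) = 0.847422 substitutions/site.
Under a molecular clock d = 2μt, so t = d/(2μ) = 0.847422 / (2 × 9.6 × 10^-9) = 44.14 million years.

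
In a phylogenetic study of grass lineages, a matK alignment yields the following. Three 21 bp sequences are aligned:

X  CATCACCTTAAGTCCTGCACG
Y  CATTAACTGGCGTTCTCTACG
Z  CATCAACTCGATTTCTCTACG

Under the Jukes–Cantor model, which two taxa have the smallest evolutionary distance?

Y and Z

X–Y: 8/21 differ, p = 0.381, d = 0.532.
X–Z: 7/21 differ, p = 0.333, d = 0.441.
Y–Z: 4/21 differ, p = 0.190, d = 0.220.
The smallest distance is between Y and Z.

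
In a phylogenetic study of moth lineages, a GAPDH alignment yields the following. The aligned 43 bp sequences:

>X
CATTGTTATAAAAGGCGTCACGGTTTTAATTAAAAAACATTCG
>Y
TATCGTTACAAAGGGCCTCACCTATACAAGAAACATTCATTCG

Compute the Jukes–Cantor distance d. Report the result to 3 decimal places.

The sequences differ at 15 of 43 sites, so p = 15/43 ≈ 0.348837.
d = −(3/4) ln(1 − 4p/3) = −0.75 ln(1 − 0.465116) = −0.75 ln(0.534884)
  = −0.75 × (-0.625705) = 0.469279 substitutions/site.

0.469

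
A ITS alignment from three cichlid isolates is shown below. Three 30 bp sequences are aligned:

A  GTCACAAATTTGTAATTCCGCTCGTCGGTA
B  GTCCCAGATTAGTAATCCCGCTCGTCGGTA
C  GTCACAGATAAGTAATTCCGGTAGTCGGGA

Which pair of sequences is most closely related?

A and B

A–B: 4/30 differ, p = 0.133, d = 0.147.
A–C: 6/30 differ, p = 0.200, d = 0.233.
B–C: 6/30 differ, p = 0.200, d = 0.233.
The smallest distance is between A and B.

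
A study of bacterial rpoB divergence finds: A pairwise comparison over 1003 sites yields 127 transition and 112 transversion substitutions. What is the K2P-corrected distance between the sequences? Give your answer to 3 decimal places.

0.290

P = 127/1003 ≈ 0.12662 and Q = 112/1003 ≈ 0.111665.
Under the Kimura two-parameter model, d = −½ ln(1 − 2P − Q) − ¼ ln(1 − 2Q).
1 − 2P − Q = 0.635095, giving −½ ln(0.635095) = 0.226990.
1 − 2Q = 0.77667, giving −¼ ln(0.77667) = 0.063185.
d = 0.226990 + 0.063185 = 0.290175.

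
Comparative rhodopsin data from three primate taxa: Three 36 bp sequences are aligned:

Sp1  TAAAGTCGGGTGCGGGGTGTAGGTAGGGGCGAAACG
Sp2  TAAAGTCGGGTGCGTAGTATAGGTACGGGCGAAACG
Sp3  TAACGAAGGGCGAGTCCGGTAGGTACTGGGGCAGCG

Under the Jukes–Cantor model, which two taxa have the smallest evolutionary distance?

Sp1–Sp2: 4/36 differ, p = 0.111, d = 0.120.
Sp1–Sp3: 14/36 differ, p = 0.389, d = 0.548.
Sp2–Sp3: 13/36 differ, p = 0.361, d = 0.493.
The smallest distance is between Sp1 and Sp2.

Sp1 and Sp2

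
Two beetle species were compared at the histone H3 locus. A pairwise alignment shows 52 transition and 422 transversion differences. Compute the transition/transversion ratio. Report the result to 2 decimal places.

R = 52/422 = 0.123222… ≈ 0.12 (to 2 d.p.).

0.12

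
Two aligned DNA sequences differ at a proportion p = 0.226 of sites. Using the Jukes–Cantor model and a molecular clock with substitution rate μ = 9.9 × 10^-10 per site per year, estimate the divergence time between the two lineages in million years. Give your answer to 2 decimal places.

d = −(3/4) ln(1 − 4p/3) = −0.75 ln(1 − 0.301333) = −0.75 ln(0.698667)
  = −0.75 × (-0.358581) = 0.268936 substitutions/site.
Under a molecular clock d = 2μt, so t = d/(2μ) = 0.268936 / (2 × 9.9 × 10^-10) = 135.83 million years.

135.83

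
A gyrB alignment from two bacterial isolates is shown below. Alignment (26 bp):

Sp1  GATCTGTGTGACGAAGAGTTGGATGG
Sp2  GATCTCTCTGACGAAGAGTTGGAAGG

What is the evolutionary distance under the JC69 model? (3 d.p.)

0.125

The sequences differ at 3 of 26 sites (6, 8, 24), so p = 3/26 ≈ 0.115385.
d = −(3/4) ln(1 − 4p/3) = −0.75 ln(1 − 0.153847) = −0.75 ln(0.846153)
  = −0.75 × (-0.167055) = 0.125291 substitutions/site.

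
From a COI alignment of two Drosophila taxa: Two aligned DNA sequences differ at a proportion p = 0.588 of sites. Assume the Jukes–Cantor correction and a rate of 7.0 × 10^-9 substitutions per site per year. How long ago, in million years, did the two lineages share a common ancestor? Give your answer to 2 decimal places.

82.10

d = −(3/4) ln(1 − 4p/3) = −0.75 ln(1 − 0.784) = −0.75 ln(0.216)
  = −0.75 × (-1.532477) = 1.149358 substitutions/site.
Under a molecular clock d = 2μt, so t = d/(2μ) = 1.149358 / (2 × 7.0 × 10^-9) = 82.10 million years.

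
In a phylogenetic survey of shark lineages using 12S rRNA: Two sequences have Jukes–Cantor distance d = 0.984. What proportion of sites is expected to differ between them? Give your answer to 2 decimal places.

p = (3/4)(1 − e^(−4d/3)) = 0.75 × (1 − e^(-1.312)) = 0.75 × (1 − 0.269281) = 0.548039.

0.55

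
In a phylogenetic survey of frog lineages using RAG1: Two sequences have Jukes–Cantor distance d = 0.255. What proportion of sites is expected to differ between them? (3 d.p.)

p = (3/4)(1 − e^(−4d/3)) = 0.75 × (1 − e^(-0.34)) = 0.75 × (1 − 0.711770) = 0.216173.

0.216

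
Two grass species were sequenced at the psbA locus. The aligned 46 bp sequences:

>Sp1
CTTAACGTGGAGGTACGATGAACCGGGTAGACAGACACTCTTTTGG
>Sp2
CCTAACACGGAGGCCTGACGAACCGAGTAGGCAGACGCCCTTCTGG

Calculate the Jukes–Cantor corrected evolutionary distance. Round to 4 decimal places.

0.3206

The sequences differ at 12 of 46 sites, so p = 12/46 ≈ 0.26087.
d = −(3/4) ln(1 − 4p/3) = −0.75 ln(1 − 0.347827) = −0.75 ln(0.652173)
  = −0.75 × (-0.427445) = 0.320584 substitutions/site.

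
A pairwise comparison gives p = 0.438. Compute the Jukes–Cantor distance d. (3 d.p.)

0.658

d = −(3/4) ln(1 − 4p/3) = −0.75 ln(1 − 0.584) = −0.75 ln(0.416)
  = −0.75 × (-0.877070) = 0.657803 substitutions/site.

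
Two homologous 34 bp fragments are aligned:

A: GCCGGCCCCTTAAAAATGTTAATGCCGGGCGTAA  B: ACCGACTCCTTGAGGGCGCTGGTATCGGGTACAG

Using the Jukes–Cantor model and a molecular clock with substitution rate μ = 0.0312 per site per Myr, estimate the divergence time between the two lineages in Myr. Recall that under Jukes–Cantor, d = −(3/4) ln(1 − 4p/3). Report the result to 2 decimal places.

13.20

The sequences differ at 17 of 34 sites, so p = 17/34 = 0.5.
d = −(3/4) ln(1 − 4p/3) = −0.75 ln(1 − 0.666667) = −0.75 ln(0.333333)
  = −0.75 × (-1.098613) = 0.823960 substitutions/site.
Under a molecular clock d = 2μt, so t = d/(2μ) = 0.823960 / (2 × 0.0312) = 13.20 Myr.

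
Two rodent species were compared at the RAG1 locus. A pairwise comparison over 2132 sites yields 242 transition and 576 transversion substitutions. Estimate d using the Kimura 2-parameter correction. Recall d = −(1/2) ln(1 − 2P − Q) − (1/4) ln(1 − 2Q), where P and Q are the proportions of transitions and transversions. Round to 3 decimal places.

0.538

P = 242/2132 ≈ 0.113508 and Q = 576/2132 ≈ 0.270169.
Under the Kimura two-parameter model, d = −½ ln(1 − 2P − Q) − ¼ ln(1 − 2Q).
1 − 2P − Q = 0.502815, giving −½ ln(0.502815) = 0.343766.
1 − 2Q = 0.459662, giving −¼ ln(0.459662) = 0.194316.
d = 0.343766 + 0.194316 = 0.538082.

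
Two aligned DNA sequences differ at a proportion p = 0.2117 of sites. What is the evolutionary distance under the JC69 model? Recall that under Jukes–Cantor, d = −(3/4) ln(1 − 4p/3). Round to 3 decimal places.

d = −(3/4) ln(1 − 4p/3) = −0.75 ln(1 − 0.282267) = −0.75 ln(0.717733)
  = −0.75 × (-0.331658) = 0.248744 substitutions/site.

0.249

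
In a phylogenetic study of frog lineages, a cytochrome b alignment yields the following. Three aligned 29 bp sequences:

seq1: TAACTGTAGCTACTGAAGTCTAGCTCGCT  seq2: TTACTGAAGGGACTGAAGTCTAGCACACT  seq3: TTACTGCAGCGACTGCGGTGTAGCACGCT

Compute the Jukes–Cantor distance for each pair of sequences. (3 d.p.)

d(seq1,seq2) = 0.242, d(seq1,seq3) = 0.291, d(seq2,seq3) = 0.242

seq1–seq2: 6/29 sites differ → p ≈ 0.206897, d = −0.75 ln(1 − 0.275863) = 0.242081 ≈ 0.242.
seq1–seq3: 7/29 sites differ → p ≈ 0.241379, d = −0.75 ln(1 − 0.321839) = 0.291278 ≈ 0.291.
seq2–seq3: 6/29 sites differ → p ≈ 0.206897, d = −0.75 ln(1 − 0.275863) = 0.242081 ≈ 0.242.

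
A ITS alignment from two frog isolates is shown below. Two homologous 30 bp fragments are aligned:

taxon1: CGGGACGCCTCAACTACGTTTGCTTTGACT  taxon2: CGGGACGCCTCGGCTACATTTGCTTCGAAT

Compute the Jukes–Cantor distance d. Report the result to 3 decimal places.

The sequences differ at 5 of 30 sites (12, 13, 18, 26, 29), so p = 5/30 ≈ 0.166667.
d = −(3/4) ln(1 − 4p/3) = −0.75 ln(1 − 0.222223) = −0.75 ln(0.777777)
  = −0.75 × (-0.251315) = 0.188486 substitutions/site.

0.188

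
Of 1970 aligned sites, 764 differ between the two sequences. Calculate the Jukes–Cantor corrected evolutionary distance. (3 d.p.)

p = 764/1970 ≈ 0.387817.
d = −(3/4) ln(1 − 4p/3) = −0.75 ln(1 − 0.517089) = −0.75 ln(0.482911)
  = −0.75 × (-0.727923) = 0.545942 substitutions/site.

0.546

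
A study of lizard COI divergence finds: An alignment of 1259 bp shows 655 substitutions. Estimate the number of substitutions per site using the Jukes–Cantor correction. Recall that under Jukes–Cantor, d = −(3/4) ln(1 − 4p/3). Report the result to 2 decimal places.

0.89

p = 655/1259 ≈ 0.520254.
d = −(3/4) ln(1 − 4p/3) = −0.75 ln(1 − 0.693672) = −0.75 ln(0.306328)
  = −0.75 × (-1.183099) = 0.887324 substitutions/site.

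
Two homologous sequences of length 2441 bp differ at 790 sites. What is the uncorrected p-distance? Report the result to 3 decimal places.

p = 790/2441 = 0.323637… ≈ 0.324 (to 3 d.p.).

0.324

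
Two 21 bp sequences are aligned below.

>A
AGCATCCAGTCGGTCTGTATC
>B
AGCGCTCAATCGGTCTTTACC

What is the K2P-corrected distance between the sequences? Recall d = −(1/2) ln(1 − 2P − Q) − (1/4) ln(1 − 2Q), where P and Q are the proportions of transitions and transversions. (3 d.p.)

Of 21 sites, 5 differences are transitions and 1 are transversions, so P = 5/21 ≈ 0.238095 and Q = 1/21 ≈ 0.047619.
Under the Kimura two-parameter model, d = −½ ln(1 − 2P − Q) − ¼ ln(1 − 2Q).
1 − 2P − Q = 0.476191, giving −½ ln(0.476191) = 0.370968.
1 − 2Q = 0.904762, giving −¼ ln(0.904762) = 0.025021.
d = 0.370968 + 0.025021 = 0.395989.

0.396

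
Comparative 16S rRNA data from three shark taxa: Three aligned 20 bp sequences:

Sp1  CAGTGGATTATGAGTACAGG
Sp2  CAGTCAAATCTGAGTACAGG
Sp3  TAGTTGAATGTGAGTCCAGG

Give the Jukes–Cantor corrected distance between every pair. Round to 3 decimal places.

d(Sp1,Sp2) = 0.233, d(Sp1,Sp3) = 0.304, d(Sp2,Sp3) = 0.304

Sp1–Sp2: 4/20 sites differ → p = 0.2, d = −0.75 ln(1 − 0.266667) = 0.232617 ≈ 0.233.
Sp1–Sp3: 5/20 sites differ → p = 0.25, d = −0.75 ln(1 − 0.333333) = 0.304098 ≈ 0.304.
Sp2–Sp3: 5/20 sites differ → p = 0.25, d = −0.75 ln(1 − 0.333333) = 0.304098 ≈ 0.304.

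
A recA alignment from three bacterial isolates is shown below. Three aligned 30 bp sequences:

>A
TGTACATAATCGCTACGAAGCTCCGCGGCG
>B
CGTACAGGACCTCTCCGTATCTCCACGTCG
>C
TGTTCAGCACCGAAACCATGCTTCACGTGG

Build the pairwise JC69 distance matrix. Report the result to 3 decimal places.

d(A,B) = 0.441, d(A,C) = 0.572, d(B,C) = 0.647

A–B: 10/30 sites differ → p ≈ 0.333333, d = −0.75 ln(1 − 0.444444) = 0.440839 ≈ 0.441.
A–C: 12/30 sites differ → p = 0.4, d = −0.75 ln(1 − 0.533333) = 0.571605 ≈ 0.572.
B–C: 13/30 sites differ → p ≈ 0.433333, d = −0.75 ln(1 − 0.577777) = 0.646666 ≈ 0.647.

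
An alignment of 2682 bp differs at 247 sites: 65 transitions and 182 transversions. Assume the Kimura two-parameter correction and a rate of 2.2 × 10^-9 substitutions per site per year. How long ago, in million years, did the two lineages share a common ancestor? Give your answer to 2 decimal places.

P = 65/2682 ≈ 0.024236 and Q = 182/2682 ≈ 0.06786.
Under the Kimura two-parameter model, d = −½ ln(1 − 2P − Q) − ¼ ln(1 − 2Q).
1 − 2P − Q = 0.883668, giving −½ ln(0.883668) = 0.061837.
1 − 2Q = 0.86428, giving −¼ ln(0.86428) = 0.036465.
d = 0.061837 + 0.036465 = 0.098302.
Under a molecular clock d = 2μt, so t = d/(2μ) = 0.098302 / (2 × 2.2 × 10^-9) = 22.34 million years.

22.34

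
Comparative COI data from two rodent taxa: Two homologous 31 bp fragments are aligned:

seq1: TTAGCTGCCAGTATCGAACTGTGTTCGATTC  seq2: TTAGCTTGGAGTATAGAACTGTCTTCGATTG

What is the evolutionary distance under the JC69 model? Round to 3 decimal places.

0.224

The sequences differ at 6 of 31 sites (7, 8, 9, 15, 23, 31), so p = 6/31 ≈ 0.193548.
d = −(3/4) ln(1 − 4p/3) = −0.75 ln(1 − 0.258064) = −0.75 ln(0.741936)
  = −0.75 × (-0.298492) = 0.223869 substitutions/site.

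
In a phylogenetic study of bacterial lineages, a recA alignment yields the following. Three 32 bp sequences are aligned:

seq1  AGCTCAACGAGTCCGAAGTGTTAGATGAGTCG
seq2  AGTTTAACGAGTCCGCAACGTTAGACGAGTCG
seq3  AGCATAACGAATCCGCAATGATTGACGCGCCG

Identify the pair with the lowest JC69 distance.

seq1–seq2: 6/32 differ, p = 0.188, d = 0.216.
seq1–seq3: 10/32 differ, p = 0.313, d = 0.404.
seq2–seq3: 8/32 differ, p = 0.250, d = 0.304.
The smallest distance is between seq1 and seq2.

seq1 and seq2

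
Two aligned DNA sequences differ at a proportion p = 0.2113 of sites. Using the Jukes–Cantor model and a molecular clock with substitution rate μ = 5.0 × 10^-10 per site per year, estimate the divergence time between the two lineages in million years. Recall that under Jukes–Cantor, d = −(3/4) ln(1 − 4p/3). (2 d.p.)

248.19

d = −(3/4) ln(1 − 4p/3) = −0.75 ln(1 − 0.281733) = −0.75 ln(0.718267)
  = −0.75 × (-0.330914) = 0.248186 substitutions/site.
Under a molecular clock d = 2μt, so t = d/(2μ) = 0.248186 / (2 × 5.0 × 10^-10) = 248.19 million years.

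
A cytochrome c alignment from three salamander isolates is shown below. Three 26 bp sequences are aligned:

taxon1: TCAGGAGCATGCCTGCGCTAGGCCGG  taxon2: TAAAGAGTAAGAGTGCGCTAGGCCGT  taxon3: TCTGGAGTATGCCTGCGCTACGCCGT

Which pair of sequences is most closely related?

taxon1–taxon2: 7/26 differ, p = 0.269, d = 0.334.
taxon1–taxon3: 4/26 differ, p = 0.154, d = 0.172.
taxon2–taxon3: 7/26 differ, p = 0.269, d = 0.334.
The smallest distance is between taxon1 and taxon3.

taxon1 and taxon3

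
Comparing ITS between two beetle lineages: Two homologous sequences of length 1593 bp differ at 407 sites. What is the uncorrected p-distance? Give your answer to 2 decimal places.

0.26

p = 407/1593 = 0.255492… ≈ 0.26 (to 2 d.p.).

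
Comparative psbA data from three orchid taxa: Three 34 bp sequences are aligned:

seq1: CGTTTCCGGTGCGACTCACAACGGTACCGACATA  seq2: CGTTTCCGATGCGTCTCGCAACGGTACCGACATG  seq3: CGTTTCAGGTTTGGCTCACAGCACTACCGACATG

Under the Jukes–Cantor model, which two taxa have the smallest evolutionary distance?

seq1–seq2: 4/34 differ, p = 0.118, d = 0.128.
seq1–seq3: 8/34 differ, p = 0.235, d = 0.282.
seq2–seq3: 9/34 differ, p = 0.265, d = 0.326.
The smallest distance is between seq1 and seq2.

seq1 and seq2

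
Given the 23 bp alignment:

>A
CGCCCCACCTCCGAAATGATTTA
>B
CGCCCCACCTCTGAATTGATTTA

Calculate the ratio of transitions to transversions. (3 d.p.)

Transitions are A↔G and C↔T; transversions are all other mismatches.
Transitions: 1. Transversions: 1.
R = 1/1 = 1.000.

1.000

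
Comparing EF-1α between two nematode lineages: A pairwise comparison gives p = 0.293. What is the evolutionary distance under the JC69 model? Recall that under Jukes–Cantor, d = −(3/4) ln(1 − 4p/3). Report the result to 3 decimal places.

d = −(3/4) ln(1 − 4p/3) = −0.75 ln(1 − 0.390667) = −0.75 ln(0.609333)
  = −0.75 × (-0.495390) = 0.371543 substitutions/site.

0.372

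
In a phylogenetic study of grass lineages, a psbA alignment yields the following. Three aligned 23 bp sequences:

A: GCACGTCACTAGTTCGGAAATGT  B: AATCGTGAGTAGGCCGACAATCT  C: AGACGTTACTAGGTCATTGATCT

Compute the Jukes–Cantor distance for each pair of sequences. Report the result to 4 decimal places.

A–B: 10/23 sites differ → p ≈ 0.434783, d = −0.75 ln(1 − 0.579711) = 0.650110 ≈ 0.6501.
A–C: 9/23 sites differ → p ≈ 0.391304, d = −0.75 ln(1 − 0.521739) = 0.553199 ≈ 0.5532.
B–C: 9/23 sites differ → p ≈ 0.391304, d = −0.75 ln(1 − 0.521739) = 0.553199 ≈ 0.5532.

d(A,B) = 0.6501, d(A,C) = 0.5532, d(B,C) = 0.5532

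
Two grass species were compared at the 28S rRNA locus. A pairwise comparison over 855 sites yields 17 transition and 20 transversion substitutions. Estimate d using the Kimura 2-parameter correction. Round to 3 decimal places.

P = 17/855 ≈ 0.019883 and Q = 20/855 ≈ 0.023392.
Under the Kimura two-parameter model, d = −½ ln(1 − 2P − Q) − ¼ ln(1 − 2Q).
1 − 2P − Q = 0.936842, giving −½ ln(0.936842) = 0.032620.
1 − 2Q = 0.953216, giving −¼ ln(0.953216) = 0.011978.
d = 0.032620 + 0.011978 = 0.044598.

0.045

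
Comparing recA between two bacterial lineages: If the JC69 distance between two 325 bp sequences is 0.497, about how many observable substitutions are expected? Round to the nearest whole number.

118

Invert JC69: p = (3/4)(1 − e^(−4d/3)) = 0.75 × (1 − e^(-0.662667)) = 0.75 × (1 − 0.515475) = 0.363394.
Expected differing sites = pL ≈ 0.363394 × 325 = 118.10305 ≈ 118.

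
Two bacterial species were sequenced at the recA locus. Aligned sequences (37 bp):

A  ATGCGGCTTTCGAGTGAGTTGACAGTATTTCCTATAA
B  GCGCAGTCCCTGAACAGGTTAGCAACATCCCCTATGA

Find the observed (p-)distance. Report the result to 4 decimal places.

The sequences differ at 19 of 37 positions.
p = 19/37 = 0.513513… ≈ 0.5135 (to 4 d.p.).

0.5135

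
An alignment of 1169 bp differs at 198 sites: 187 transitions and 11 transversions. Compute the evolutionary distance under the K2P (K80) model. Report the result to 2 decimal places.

0.20

P = 187/1169 ≈ 0.159966 and Q = 11/1169 ≈ 0.00941.
Under the Kimura two-parameter model, d = −½ ln(1 − 2P − Q) − ¼ ln(1 − 2Q).
1 − 2P − Q = 0.670658, giving −½ ln(0.670658) = 0.199748.
1 − 2Q = 0.98118, giving −¼ ln(0.98118) = 0.004750.
d = 0.199748 + 0.004750 = 0.204498.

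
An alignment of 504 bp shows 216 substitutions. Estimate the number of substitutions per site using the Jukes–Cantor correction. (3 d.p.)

0.635

p = 216/504 ≈ 0.428571.
d = −(3/4) ln(1 − 4p/3) = −0.75 ln(1 − 0.571428) = −0.75 ln(0.428572)
  = −0.75 × (-0.847297) = 0.635473 substitutions/site.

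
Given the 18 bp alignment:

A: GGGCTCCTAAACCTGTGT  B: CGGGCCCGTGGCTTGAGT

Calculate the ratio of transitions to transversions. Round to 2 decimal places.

Transitions are A↔G and C↔T; transversions are all other mismatches.
Transitions: 4. Transversions: 5.
R = 4/5 = 0.80.

0.80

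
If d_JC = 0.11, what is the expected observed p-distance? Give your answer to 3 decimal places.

p = (3/4)(1 − e^(−4d/3)) = 0.75 × (1 − e^(-0.146667)) = 0.75 × (1 − 0.863582) = 0.102314.

0.102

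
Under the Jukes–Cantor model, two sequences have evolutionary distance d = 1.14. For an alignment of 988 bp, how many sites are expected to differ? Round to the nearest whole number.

Invert JC69: p = (3/4)(1 − e^(−4d/3)) = 0.75 × (1 − e^(-1.52)) = 0.75 × (1 − 0.218712) = 0.585966.
Expected differing sites = pL ≈ 0.585966 × 988 = 578.934408 ≈ 579.

579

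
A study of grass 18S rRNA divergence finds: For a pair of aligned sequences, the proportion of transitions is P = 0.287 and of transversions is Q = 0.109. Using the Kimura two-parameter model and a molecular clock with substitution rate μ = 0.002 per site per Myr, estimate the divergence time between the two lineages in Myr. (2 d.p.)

Under the Kimura two-parameter model, d = −½ ln(1 − 2P − Q) − ¼ ln(1 − 2Q).
1 − 2P − Q = 0.317, giving −½ ln(0.317) = 0.574427.
1 − 2Q = 0.782, giving −¼ ln(0.782) = 0.061475.
d = 0.574427 + 0.061475 = 0.635902.
Under a molecular clock d = 2μt, so t = d/(2μ) = 0.635902 / (2 × 0.002) = 158.98 Myr.

158.98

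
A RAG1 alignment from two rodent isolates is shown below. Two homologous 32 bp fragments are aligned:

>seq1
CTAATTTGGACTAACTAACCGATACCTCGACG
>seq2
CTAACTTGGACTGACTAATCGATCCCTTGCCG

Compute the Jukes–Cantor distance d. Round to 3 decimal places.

0.216

The sequences differ at 6 of 32 sites (5, 13, 19, 24, 28, 30), so p = 6/32 = 0.1875.
d = −(3/4) ln(1 − 4p/3) = −0.75 ln(1 − 0.25) = −0.75 ln(0.75)
  = −0.75 × (-0.287682) = 0.215762 substitutions/site.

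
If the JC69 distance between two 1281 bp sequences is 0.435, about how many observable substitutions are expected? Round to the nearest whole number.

Invert JC69: p = (3/4)(1 − e^(−4d/3)) = 0.75 × (1 − e^(-0.58)) = 0.75 × (1 − 0.559898) = 0.330077.
Expected differing sites = pL ≈ 0.330077 × 1281 = 422.828637 ≈ 423.

423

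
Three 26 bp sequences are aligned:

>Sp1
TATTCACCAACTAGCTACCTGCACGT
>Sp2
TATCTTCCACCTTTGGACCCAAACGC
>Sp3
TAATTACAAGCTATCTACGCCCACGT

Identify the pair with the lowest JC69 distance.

Sp1–Sp2: 12/26 differ, p = 0.462, d = 0.717.
Sp1–Sp3: 8/26 differ, p = 0.308, d = 0.396.
Sp2–Sp3: 12/26 differ, p = 0.462, d = 0.717.
The smallest distance is between Sp1 and Sp3.

Sp1 and Sp3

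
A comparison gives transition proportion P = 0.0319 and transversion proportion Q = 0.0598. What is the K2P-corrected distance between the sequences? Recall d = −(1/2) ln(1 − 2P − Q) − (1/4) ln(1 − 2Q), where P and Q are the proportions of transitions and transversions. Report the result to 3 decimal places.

0.098

Under the Kimura two-parameter model, d = −½ ln(1 − 2P − Q) − ¼ ln(1 − 2Q).
1 − 2P − Q = 0.8764, giving −½ ln(0.8764) = 0.065966.
1 − 2Q = 0.8804, giving −¼ ln(0.8804) = 0.031845.
d = 0.065966 + 0.031845 = 0.097811.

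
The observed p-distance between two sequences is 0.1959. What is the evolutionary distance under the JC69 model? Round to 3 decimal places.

0.227

d = −(3/4) ln(1 − 4p/3) = −0.75 ln(1 − 0.2612) = −0.75 ln(0.7388)
  = −0.75 × (-0.302728) = 0.227046 substitutions/site.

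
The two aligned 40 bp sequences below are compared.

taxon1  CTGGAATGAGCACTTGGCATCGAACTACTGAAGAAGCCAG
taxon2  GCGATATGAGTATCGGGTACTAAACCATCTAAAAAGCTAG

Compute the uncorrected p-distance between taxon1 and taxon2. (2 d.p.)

The sequences differ at 18 of 40 positions.
p = 18/40 = 0.45.

0.45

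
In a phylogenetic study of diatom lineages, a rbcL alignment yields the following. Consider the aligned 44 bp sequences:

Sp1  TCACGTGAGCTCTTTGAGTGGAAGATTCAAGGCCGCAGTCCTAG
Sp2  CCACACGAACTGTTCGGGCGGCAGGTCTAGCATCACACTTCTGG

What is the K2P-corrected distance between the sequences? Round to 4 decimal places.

Of 44 sites, 16 differences are transitions and 4 are transversions, so P = 16/44 ≈ 0.363636 and Q = 4/44 ≈ 0.090909.
Under the Kimura two-parameter model, d = −½ ln(1 − 2P − Q) − ¼ ln(1 − 2Q).
1 − 2P − Q = 0.181819, giving −½ ln(0.181819) = 0.852372.
1 − 2Q = 0.818182, giving −¼ ln(0.818182) = 0.050168.
d = 0.852372 + 0.050168 = 0.902540.

0.9025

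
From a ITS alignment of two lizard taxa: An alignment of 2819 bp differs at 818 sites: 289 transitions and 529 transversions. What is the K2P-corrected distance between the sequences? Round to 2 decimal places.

0.37

P = 289/2819 ≈ 0.102519 and Q = 529/2819 ≈ 0.187655.
Under the Kimura two-parameter model, d = −½ ln(1 − 2P − Q) − ¼ ln(1 − 2Q).
1 − 2P − Q = 0.607307, giving −½ ln(0.607307) = 0.249360.
1 − 2Q = 0.62469, giving −¼ ln(0.62469) = 0.117625.
d = 0.249360 + 0.117625 = 0.366985.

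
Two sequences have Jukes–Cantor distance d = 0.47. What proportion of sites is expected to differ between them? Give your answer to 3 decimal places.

0.349

p = (3/4)(1 − e^(−4d/3)) = 0.75 × (1 − e^(-0.626667)) = 0.75 × (1 − 0.534370) = 0.349223.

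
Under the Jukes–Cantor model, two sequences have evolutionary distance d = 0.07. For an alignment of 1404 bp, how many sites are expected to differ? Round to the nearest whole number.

94

Invert JC69: p = (3/4)(1 − e^(−4d/3)) = 0.75 × (1 − e^(-0.093333)) = 0.75 × (1 − 0.910890) = 0.066833.
Expected differing sites = pL ≈ 0.066833 × 1404 = 93.833532 ≈ 94.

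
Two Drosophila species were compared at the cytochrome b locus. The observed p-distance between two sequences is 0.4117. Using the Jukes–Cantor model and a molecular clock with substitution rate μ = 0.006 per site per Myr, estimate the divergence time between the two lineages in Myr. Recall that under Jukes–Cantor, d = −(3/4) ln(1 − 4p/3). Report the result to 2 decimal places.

49.76

d = −(3/4) ln(1 − 4p/3) = −0.75 ln(1 − 0.548933) = −0.75 ln(0.451067)
  = −0.75 × (-0.796139) = 0.597104 substitutions/site.
Under a molecular clock d = 2μt, so t = d/(2μ) = 0.597104 / (2 × 0.006) = 49.76 Myr.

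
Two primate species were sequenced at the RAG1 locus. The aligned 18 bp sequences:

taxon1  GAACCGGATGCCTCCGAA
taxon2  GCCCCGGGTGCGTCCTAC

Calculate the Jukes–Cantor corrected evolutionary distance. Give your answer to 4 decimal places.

0.4408

The sequences differ at 6 of 18 sites (2, 3, 8, 12, 16, 18), so p = 6/18 ≈ 0.333333.
d = −(3/4) ln(1 − 4p/3) = −0.75 ln(1 − 0.444444) = −0.75 ln(0.555556)
  = −0.75 × (-0.587786) = 0.440840 substitutions/site.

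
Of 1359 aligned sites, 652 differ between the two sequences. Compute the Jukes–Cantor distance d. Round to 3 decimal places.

p = 652/1359 ≈ 0.479765.
d = −(3/4) ln(1 − 4p/3) = −0.75 ln(1 − 0.639687) = −0.75 ln(0.360313)
  = −0.75 × (-1.020782) = 0.765587 substitutions/site.

0.766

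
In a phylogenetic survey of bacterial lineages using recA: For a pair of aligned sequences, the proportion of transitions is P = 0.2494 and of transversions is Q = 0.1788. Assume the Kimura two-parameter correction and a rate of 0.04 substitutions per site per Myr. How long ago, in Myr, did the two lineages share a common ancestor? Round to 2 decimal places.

8.46

Under the Kimura two-parameter model, d = −½ ln(1 − 2P − Q) − ¼ ln(1 − 2Q).
1 − 2P − Q = 0.3224, giving −½ ln(0.3224) = 0.565981.
1 − 2Q = 0.6424, giving −¼ ln(0.6424) = 0.110636.
d = 0.565981 + 0.110636 = 0.676617.
Under a molecular clock d = 2μt, so t = d/(2μ) = 0.676617 / (2 × 0.04) = 8.46 Myr.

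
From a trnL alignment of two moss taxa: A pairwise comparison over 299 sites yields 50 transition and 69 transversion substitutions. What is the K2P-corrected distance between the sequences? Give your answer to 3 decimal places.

0.571

P = 50/299 ≈ 0.167224 and Q = 69/299 ≈ 0.230769.
Under the Kimura two-parameter model, d = −½ ln(1 − 2P − Q) − ¼ ln(1 − 2Q).
1 − 2P − Q = 0.434783, giving −½ ln(0.434783) = 0.416454.
1 − 2Q = 0.538462, giving −¼ ln(0.538462) = 0.154760.
d = 0.416454 + 0.154760 = 0.571214.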